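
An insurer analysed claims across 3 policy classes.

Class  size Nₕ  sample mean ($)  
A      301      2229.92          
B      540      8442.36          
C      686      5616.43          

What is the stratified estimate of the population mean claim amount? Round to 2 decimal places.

5948.23

N = 301 + 540 + 686 = 1527.
Overall mean = Σ (Nₕ/N)·x̄ₕ — weight by population share, not a simple average.
Σ Nₕx̄ₕ = 301·2229.92 + 540·8442.36 + 686·5616.43 = 671205.92 + 4558874.4 + 3852870.98 = 9082951.3.
Divide by N: 9082951.3 / 1527 = 5948.2327... → 5948.23.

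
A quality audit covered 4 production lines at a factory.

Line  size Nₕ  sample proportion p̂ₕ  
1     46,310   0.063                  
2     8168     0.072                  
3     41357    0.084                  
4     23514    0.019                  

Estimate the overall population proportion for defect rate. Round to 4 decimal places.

0.0622

N = 46310 + 8168 + 41357 + 23514 = 119349.
Overall proportion = Σ (Nₕ/N)·p̂ₕ.
Σ Nₕp̂ₕ = 2917.53 + 588.096 + 3473.988 + 446.766 = 7426.38.
7426.38 / 119349 = 0.062224... → 0.0622.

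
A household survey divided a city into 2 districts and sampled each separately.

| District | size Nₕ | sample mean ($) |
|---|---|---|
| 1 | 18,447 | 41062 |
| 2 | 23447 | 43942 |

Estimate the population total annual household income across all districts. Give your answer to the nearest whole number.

1787778788

1: 18447·41062 = 757470714
2: 23447·43942 = 1030308074
τ̂ = Σ Nₕx̄ₕ = 1787778788.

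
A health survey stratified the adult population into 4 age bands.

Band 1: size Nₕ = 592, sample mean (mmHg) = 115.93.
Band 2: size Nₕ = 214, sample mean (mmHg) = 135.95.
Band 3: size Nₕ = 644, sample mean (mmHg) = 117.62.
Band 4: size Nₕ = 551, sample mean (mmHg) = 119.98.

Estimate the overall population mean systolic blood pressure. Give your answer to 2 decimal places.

N = 592 + 214 + 644 + 551 = 2001.
The stratified mean weights each stratum mean by its population share Nₕ/N.
Σ Nₕx̄ₕ = 592·115.93 + 214·135.95 + 644·117.62 + 551·119.98 = 68630.56 + 29093.3 + 75747.28 + 66108.98 = 239580.12.
Divide by N: 239580.12 / 2001 = 119.7302... → 119.73.

119.73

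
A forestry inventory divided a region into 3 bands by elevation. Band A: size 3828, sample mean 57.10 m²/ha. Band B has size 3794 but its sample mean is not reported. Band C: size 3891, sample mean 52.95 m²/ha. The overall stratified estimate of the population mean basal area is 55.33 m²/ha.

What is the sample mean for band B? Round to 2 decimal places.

N = 3828 + 3794 + 3891 = 11513.
Overall total = μ·N = 55.33·11513 = 637014.29.
Subtract the known strata: 3828·57.10 + 3891·52.95 = 424607.25.
Remaining total for band B: 637014.29 − 424607.25 = 212407.04.
Divide by its size: 212407.04 / 3794 = 55.9850... → 55.98.

55.98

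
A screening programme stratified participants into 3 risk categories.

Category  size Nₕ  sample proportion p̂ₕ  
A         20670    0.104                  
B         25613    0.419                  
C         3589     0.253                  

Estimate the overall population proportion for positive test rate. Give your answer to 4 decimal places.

0.2765

Wₕ = Nₕ/N with N = 49872: 0.4145, 0.5136, 0.0720.
p̂_st = 0.4145·0.104 + 0.5136·0.419 + 0.0720·0.253 ≈ 0.276499... → 0.2765.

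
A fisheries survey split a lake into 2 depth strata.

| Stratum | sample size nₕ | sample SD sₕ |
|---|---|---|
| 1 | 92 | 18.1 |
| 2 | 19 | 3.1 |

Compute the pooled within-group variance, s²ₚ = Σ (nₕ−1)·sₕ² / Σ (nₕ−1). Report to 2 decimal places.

1: (92−1)·18.1² = 91·327.61 = 29812.51
2: (19−1)·3.1² = 18·9.61 = 172.98
Numerator = 29985.49; denominator = Σ(nₕ−1) = 109.
s²ₚ = 29985.49/109 = 275.0962... → 275.10.

275.10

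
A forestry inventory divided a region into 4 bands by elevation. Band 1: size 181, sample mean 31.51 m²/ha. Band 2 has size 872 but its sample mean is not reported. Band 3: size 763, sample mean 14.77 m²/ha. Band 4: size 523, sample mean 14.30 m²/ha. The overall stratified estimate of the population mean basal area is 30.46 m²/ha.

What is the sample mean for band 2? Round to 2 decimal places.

53.66

N = 181 + 872 + 763 + 523 = 2339.
Overall total = μ·N = 30.46·2339 = 71245.94.
Subtract the known strata: 181·31.51 + 763·14.77 + 523·14.30 = 24451.72.
Remaining total for band 2: 71245.94 − 24451.72 = 46794.22.
Divide by its size: 46794.22 / 872 = 53.6631... → 53.66.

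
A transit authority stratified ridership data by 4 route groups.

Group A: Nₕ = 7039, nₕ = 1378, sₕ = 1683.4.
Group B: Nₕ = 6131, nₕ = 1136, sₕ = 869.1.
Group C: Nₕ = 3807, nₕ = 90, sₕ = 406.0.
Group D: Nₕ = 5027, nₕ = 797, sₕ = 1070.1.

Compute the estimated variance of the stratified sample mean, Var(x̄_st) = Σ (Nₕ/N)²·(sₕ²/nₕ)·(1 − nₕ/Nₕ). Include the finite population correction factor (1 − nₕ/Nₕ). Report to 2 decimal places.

327.93

N = 22004; Wₕ = Nₕ/N.
group A: (7039/22004)²·1683.4²/1378·(1 − 1378/7039) = 169.24906
group B: (6131/22004)²·869.1²/1136·(1 − 1136/6131) = 42.05568
group C: (3807/22004)²·406.0²/90·(1 − 90/3807) = 53.52809
group D: (5027/22004)²·1070.1²/797·(1 − 797/5027) = 63.10102
Sum = 327.93386 → 327.93.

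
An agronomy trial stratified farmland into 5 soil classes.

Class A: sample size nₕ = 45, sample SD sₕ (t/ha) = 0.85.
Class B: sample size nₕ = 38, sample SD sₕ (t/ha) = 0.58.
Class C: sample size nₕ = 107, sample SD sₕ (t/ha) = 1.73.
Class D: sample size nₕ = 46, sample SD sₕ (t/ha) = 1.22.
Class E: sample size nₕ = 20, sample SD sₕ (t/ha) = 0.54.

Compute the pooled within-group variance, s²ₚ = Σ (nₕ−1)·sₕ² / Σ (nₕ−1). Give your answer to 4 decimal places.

A: (45−1)·0.85² = 44·0.7225 = 31.79
B: (38−1)·0.58² = 37·0.3364 = 12.4468
C: (107−1)·1.73² = 106·2.9929 = 317.2474
D: (46−1)·1.22² = 45·1.4884 = 66.978
E: (20−1)·0.54² = 19·0.2916 = 5.5404
Numerator = 434.0026; denominator = Σ(nₕ−1) = 251.
s²ₚ = 434.0026/251 = 1.729094... → 1.7291.

1.7291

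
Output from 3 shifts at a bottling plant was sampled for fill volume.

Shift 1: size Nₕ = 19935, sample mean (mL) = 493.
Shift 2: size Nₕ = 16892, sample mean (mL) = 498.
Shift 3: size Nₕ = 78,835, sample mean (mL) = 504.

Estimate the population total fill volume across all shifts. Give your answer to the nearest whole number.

1: 19935·493 = 9827955
2: 16892·498 = 8412216
3: 78835·504 = 39732840
τ̂ = Σ Nₕx̄ₕ = 57973011.

57973011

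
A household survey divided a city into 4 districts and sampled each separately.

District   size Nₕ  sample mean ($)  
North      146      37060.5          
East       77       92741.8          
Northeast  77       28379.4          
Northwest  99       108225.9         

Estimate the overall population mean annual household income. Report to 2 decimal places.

63788.29

N = 146 + 77 + 77 + 99 = 399.
The stratified mean weights each stratum mean by its population share Nₕ/N.
Σ Nₕx̄ₕ = 146·37060.5 + 77·92741.8 + 77·28379.4 + 99·108225.9 = 5410833 + 7141118.6 + 2185213.8 + 10714364.1 = 25451529.5.
Divide by N: 25451529.5 / 399 = 63788.2945... → 63788.29.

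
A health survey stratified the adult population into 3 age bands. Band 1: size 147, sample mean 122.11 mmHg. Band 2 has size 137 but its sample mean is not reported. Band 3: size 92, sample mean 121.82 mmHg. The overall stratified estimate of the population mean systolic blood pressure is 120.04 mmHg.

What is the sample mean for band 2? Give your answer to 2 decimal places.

Σ Nₕx̄ₕ = N·μ, so 137·x̄_2 = 376·120.04 − (147·122.11 + 92·121.82).
= 45135.04 − 29157.61 = 15977.43.
x̄_2 = 15977.43 / 137 = 116.6236... → 116.62.

116.62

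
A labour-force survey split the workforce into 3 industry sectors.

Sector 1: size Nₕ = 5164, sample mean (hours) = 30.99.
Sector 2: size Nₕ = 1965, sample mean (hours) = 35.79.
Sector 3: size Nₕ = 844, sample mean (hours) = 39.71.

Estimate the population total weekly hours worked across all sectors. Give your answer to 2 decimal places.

263874.95

1: 5164·30.99 = 160032.36
2: 1965·35.79 = 70327.35
3: 844·39.71 = 33515.24
τ̂ = Σ Nₕx̄ₕ = 263874.95.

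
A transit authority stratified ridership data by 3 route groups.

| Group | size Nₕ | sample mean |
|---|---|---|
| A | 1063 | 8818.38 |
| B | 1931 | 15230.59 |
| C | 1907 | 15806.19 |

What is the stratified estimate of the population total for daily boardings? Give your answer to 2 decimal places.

A: 1063·8818.38 = 9373937.94
B: 1931·15230.59 = 29410269.29
C: 1907·15806.19 = 30142404.33
τ̂ = Σ Nₕx̄ₕ = 68926611.56.

68926611.56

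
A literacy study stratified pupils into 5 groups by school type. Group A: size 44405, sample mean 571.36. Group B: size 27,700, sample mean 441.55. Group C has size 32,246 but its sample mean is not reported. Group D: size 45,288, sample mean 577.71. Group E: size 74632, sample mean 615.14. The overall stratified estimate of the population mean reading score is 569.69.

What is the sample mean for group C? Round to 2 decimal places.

561.01

N = 44405 + 27700 + 32246 + 45288 + 74632 = 224271.
Overall total = μ·N = 569.69·224271 = 127764945.99.
Subtract the known strata: 44405·571.36 + 27700·441.55 + 45288·577.71 + 74632·615.14 = 109674634.76.
Remaining total for group C: 127764945.99 − 109674634.76 = 18090311.23.
Divide by its size: 18090311.23 / 32246 = 561.0095... → 561.01.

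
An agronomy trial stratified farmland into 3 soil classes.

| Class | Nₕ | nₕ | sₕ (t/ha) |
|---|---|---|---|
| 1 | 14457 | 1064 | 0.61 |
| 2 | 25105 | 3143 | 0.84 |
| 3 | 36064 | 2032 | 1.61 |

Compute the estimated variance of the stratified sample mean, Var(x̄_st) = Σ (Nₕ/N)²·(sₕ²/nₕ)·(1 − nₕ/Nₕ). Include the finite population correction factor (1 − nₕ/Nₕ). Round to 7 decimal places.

N = 75626. Term for each stratum: Wₕ²sₕ²/nₕ·(1−nₕ/Nₕ).
Var(x̄_st) = 0.0000118395 + 0.0000216423 + 0.0002737456 = 0.0003072274 → 0.0003072.

0.0003072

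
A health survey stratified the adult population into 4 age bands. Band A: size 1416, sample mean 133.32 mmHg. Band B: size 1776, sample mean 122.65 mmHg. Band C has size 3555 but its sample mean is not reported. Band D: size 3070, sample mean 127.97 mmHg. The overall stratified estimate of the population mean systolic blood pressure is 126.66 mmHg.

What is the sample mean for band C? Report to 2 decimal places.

124.88

N = 1416 + 1776 + 3555 + 3070 = 9817.
Overall total = μ·N = 126.66·9817 = 1243421.22.
Subtract the known strata: 1416·133.32 + 1776·122.65 + 3070·127.97 = 799475.42.
Remaining total for band C: 1243421.22 − 799475.42 = 443945.8.
Divide by its size: 443945.8 / 3555 = 124.8793... → 124.88.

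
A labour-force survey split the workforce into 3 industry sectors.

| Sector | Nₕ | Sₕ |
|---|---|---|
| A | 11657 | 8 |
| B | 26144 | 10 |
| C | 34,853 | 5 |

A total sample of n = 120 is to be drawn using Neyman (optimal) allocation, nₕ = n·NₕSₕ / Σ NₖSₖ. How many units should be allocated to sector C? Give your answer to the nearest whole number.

A: NₕSₕ = 11657·8 = 93256
B: NₕSₕ = 26144·10 = 261440
C: NₕSₕ = 34853·5 = 174265
Σ NₕSₕ = 528961.
n_C = 120·174265/528961 = 39.534... → 40.

40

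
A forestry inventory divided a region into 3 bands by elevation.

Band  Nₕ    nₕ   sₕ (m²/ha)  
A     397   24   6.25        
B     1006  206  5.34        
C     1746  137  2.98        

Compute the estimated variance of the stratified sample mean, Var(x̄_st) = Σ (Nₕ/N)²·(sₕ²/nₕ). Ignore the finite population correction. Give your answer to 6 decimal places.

0.059924

N = 3149. Term for each stratum: Wₕ²sₕ²/nₕ.
Var(x̄_st) = 0.025869289 + 0.014127520 + 0.019927606 = 0.059924414 → 0.059924.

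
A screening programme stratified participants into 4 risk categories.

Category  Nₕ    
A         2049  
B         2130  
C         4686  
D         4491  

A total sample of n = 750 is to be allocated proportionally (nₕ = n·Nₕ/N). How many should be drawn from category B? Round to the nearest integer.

120

Share of category B = 2130/13356 = 0.15948.
Allocate 750 × 0.15948 = 119.609... → 120.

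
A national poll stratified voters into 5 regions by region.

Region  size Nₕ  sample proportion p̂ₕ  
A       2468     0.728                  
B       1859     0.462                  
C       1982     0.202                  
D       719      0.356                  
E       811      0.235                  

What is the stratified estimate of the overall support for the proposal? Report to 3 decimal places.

0.447

Wₕ = Nₕ/N with N = 7839: 0.3148, 0.2371, 0.2528, 0.0917, 0.1035.
p̂_st = 0.3148·0.728 + 0.2371·0.462 + 0.2528·0.202 + 0.0917·0.356 + 0.1035·0.235 ≈ 0.44680... → 0.447.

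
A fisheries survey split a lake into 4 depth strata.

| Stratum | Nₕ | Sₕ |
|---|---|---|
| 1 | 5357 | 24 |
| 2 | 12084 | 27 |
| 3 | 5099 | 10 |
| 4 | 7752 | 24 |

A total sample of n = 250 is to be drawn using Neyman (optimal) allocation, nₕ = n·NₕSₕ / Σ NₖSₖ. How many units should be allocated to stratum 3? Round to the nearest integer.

Σ NₕSₕ = 5357·24 + 12084·27 + 5099·10 + 7752·24 = 691874.
Share for 3: 50990/691874 = 0.07370.
n_3 = 250 × 0.07370 = 18.425... → 18.

18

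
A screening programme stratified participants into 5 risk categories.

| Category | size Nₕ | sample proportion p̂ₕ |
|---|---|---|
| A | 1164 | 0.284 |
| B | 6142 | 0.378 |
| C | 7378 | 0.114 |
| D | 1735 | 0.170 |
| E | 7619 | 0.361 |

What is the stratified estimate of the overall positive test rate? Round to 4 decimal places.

0.2720

Wₕ = Nₕ/N with N = 24038: 0.0484, 0.2555, 0.3069, 0.0722, 0.3170.
p̂_st = 0.0484·0.284 + 0.2555·0.378 + 0.3069·0.114 + 0.0722·0.170 + 0.3170·0.361 ≈ 0.272017... → 0.2720.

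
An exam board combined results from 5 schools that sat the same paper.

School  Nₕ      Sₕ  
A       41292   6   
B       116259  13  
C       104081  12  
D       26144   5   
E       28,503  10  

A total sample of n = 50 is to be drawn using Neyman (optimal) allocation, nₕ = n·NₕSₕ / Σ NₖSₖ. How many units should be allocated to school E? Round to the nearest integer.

A: NₕSₕ = 41292·6 = 247752
B: NₕSₕ = 116259·13 = 1511367
C: NₕSₕ = 104081·12 = 1248972
D: NₕSₕ = 26144·5 = 130720
E: NₕSₕ = 28503·10 = 285030
Σ NₕSₕ = 3423841.
n_E = 50·285030/3423841 = 4.162... → 4.

4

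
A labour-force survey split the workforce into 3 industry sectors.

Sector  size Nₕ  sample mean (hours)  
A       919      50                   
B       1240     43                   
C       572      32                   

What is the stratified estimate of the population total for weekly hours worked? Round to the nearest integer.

Estimate total by summing Nₕ·x̄ₕ over strata.
919·50 + 1240·43 + 572·32 = 45950 + 53320 + 18304 = 117574.

117574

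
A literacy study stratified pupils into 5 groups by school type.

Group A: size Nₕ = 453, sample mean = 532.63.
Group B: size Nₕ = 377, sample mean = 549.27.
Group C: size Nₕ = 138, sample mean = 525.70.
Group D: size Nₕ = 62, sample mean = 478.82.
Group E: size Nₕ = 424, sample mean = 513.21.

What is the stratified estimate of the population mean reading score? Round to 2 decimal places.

N = 1454; weights Wₕ = Nₕ/N = (0.3116, 0.2593, 0.0949, 0.0426, 0.2916).
x̄_st = Σ Wₕ·x̄ₕ = 0.3116·532.63 + 0.2593·549.27 + 0.0949·525.70 + 0.0426·478.82 + 0.2916·513.21 ≈ 528.3292...
→ 528.33.

528.33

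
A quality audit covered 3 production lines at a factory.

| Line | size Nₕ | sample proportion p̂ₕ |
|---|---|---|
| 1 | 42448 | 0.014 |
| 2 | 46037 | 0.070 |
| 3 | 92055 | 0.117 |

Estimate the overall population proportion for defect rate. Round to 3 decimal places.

0.081

Wₕ = Nₕ/N with N = 180540: 0.2351, 0.2550, 0.5099.
p̂_st = 0.2351·0.014 + 0.2550·0.070 + 0.5099·0.117 ≈ 0.08080... → 0.081.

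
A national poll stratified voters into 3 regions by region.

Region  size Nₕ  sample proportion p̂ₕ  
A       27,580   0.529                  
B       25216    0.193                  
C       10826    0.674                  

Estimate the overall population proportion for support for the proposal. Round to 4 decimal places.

0.4205

Wₕ = Nₕ/N with N = 63622: 0.4335, 0.3963, 0.1702.
p̂_st = 0.4335·0.529 + 0.3963·0.193 + 0.1702·0.674 ≈ 0.420503... → 0.4205.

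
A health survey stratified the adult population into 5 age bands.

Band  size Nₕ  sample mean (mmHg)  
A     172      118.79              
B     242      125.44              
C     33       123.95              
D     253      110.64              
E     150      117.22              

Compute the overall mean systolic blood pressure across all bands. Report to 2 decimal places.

118.18

N = 850; weights Wₕ = Nₕ/N = (0.2024, 0.2847, 0.0388, 0.2976, 0.1765).
x̄_st = Σ Wₕ·x̄ₕ = 0.2024·118.79 + 0.2847·125.44 + 0.0388·123.95 + 0.2976·110.64 + 0.1765·117.22 ≈ 118.1807...
→ 118.18.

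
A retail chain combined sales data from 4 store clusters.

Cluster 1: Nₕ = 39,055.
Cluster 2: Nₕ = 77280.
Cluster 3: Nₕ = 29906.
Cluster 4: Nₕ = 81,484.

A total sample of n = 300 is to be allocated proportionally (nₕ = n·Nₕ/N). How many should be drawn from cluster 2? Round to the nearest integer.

102

Share of cluster 2 = 77280/227725 = 0.33936.
Allocate 300 × 0.33936 = 101.807... → 102.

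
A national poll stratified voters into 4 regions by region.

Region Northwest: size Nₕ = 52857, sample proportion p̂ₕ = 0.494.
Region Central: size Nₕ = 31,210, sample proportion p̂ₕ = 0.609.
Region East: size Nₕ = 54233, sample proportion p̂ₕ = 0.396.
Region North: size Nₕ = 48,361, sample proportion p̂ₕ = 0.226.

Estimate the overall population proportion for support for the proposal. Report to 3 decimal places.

0.415

Wₕ = Nₕ/N with N = 186661: 0.2832, 0.1672, 0.2905, 0.2591.
p̂_st = 0.2832·0.494 + 0.1672·0.609 + 0.2905·0.396 + 0.2591·0.226 ≈ 0.41532... → 0.415.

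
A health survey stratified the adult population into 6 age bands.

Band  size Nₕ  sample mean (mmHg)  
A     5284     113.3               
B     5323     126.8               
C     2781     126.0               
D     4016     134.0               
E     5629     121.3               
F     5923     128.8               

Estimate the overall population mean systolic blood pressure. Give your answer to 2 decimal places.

x̄_st = (Σ Nₕx̄ₕ) / (Σ Nₕ) = (5284·113.3 + 5323·126.8 + 2781·126.0 + 4016·134.0 + 5629·121.3 + 5923·128.8) / 28956
= 3607863.7 / 28956 = 124.5981... → 124.60.

124.60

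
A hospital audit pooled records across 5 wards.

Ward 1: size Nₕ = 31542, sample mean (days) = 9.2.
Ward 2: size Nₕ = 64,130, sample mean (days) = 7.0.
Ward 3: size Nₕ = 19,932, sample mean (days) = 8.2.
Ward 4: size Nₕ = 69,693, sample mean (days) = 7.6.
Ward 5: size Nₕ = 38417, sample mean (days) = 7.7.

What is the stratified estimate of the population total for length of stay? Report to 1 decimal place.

1728016.5

1: 31542·9.2 = 290186.4
2: 64130·7.0 = 448910
3: 19932·8.2 = 163442.4
4: 69693·7.6 = 529666.8
5: 38417·7.7 = 295810.9
τ̂ = Σ Nₕx̄ₕ = 1728016.5.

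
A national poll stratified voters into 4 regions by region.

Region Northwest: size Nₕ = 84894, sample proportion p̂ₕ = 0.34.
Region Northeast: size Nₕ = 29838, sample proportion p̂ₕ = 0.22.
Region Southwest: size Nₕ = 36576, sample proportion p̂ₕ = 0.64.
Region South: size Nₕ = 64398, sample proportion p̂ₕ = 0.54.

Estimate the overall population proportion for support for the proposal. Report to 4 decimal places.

Wₕ = Nₕ/N with N = 215706: 0.3936, 0.1383, 0.1696, 0.2985.
p̂_st = 0.3936·0.34 + 0.1383·0.22 + 0.1696·0.64 + 0.2985·0.54 ≈ 0.433979... → 0.4340.

0.4340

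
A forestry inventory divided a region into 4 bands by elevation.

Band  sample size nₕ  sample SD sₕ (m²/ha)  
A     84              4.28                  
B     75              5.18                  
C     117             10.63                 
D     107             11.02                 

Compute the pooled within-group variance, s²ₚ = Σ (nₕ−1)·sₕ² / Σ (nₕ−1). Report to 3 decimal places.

77.800

A: (84−1)·4.28² = 83·18.3184 = 1520.4272
B: (75−1)·5.18² = 74·26.8324 = 1985.5976
C: (117−1)·10.63² = 116·112.9969 = 13107.6404
D: (107−1)·11.02² = 106·121.4404 = 12872.6824
Numerator = 29486.3476; denominator = Σ(nₕ−1) = 379.
s²ₚ = 29486.3476/379 = 77.80039... → 77.800.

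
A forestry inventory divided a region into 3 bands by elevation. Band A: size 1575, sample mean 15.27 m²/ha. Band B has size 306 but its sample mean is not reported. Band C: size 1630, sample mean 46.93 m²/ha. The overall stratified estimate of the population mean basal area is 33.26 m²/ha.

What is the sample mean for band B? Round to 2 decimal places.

53.04

N = 1575 + 306 + 1630 = 3511.
Overall total = μ·N = 33.26·3511 = 116775.86.
Subtract the known strata: 1575·15.27 + 1630·46.93 = 100546.15.
Remaining total for band B: 116775.86 − 100546.15 = 16229.71.
Divide by its size: 16229.71 / 306 = 53.0383... → 53.04.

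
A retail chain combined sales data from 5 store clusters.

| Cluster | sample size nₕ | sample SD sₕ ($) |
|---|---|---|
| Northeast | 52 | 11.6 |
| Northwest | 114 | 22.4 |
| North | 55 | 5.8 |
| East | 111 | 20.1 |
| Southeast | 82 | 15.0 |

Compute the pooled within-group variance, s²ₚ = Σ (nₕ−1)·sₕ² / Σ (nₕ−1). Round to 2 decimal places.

313.07

Northeast: (52−1)·11.6² = 51·134.56 = 6862.56
Northwest: (114−1)·22.4² = 113·501.76 = 56698.88
North: (55−1)·5.8² = 54·33.64 = 1816.56
East: (111−1)·20.1² = 110·404.01 = 44441.1
Southeast: (82−1)·15.0² = 81·225 = 18225
Numerator = 128044.1; denominator = Σ(nₕ−1) = 409.
s²ₚ = 128044.1/409 = 313.0663... → 313.07.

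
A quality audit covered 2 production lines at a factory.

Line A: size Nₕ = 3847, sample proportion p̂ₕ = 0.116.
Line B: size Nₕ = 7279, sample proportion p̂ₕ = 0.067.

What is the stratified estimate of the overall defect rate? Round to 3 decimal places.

Wₕ = Nₕ/N with N = 11126: 0.3458, 0.6542.
p̂_st = 0.3458·0.116 + 0.6542·0.067 ≈ 0.08394... → 0.084.

0.084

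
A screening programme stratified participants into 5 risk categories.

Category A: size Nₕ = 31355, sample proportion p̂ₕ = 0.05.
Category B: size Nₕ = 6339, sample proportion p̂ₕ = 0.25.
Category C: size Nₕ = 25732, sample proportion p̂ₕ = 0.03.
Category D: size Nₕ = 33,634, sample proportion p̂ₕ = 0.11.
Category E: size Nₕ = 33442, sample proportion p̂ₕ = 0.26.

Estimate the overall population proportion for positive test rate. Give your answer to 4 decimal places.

N = 31355 + 6339 + 25732 + 33634 + 33442 = 130502.
Overall proportion = Σ (Nₕ/N)·p̂ₕ.
Σ Nₕp̂ₕ = 1567.75 + 1584.75 + 771.96 + 3699.74 + 8694.92 = 16319.12.
16319.12 / 130502 = 0.125049... → 0.1250.

0.1250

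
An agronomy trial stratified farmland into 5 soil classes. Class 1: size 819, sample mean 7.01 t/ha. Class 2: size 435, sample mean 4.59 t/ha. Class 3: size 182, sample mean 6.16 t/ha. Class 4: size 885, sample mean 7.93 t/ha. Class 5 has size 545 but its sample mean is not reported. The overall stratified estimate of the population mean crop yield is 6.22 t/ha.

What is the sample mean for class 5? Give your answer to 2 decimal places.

N = 819 + 435 + 182 + 885 + 545 = 2866.
Overall total = μ·N = 6.22·2866 = 17826.52.
Subtract the known strata: 819·7.01 + 435·4.59 + 182·6.16 + 885·7.93 = 15877.01.
Remaining total for class 5: 17826.52 − 15877.01 = 1949.51.
Divide by its size: 1949.51 / 545 = 3.5771... → 3.58.

3.58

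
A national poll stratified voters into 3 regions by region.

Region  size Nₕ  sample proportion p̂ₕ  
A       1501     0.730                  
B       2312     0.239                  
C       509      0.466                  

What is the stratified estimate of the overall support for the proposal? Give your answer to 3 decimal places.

Wₕ = Nₕ/N with N = 4322: 0.3473, 0.5349, 0.1178.
p̂_st = 0.3473·0.730 + 0.5349·0.239 + 0.1178·0.466 ≈ 0.43625... → 0.436.

0.436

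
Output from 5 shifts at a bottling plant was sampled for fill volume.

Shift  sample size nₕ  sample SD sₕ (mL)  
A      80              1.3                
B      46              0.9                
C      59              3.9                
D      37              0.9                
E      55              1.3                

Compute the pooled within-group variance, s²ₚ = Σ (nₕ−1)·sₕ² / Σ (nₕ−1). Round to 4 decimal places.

A: (80−1)·1.3² = 79·1.69 = 133.51
B: (46−1)·0.9² = 45·0.81 = 36.45
C: (59−1)·3.9² = 58·15.21 = 882.18
D: (37−1)·0.9² = 36·0.81 = 29.16
E: (55−1)·1.3² = 54·1.69 = 91.26
Numerator = 1172.56; denominator = Σ(nₕ−1) = 272.
s²ₚ = 1172.56/272 = 4.310882... → 4.3109.

4.3109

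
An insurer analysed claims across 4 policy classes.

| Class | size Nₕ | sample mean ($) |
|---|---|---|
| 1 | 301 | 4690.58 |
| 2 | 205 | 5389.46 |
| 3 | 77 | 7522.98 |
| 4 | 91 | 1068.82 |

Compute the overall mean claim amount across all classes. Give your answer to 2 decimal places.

4737.74

x̄_st = (Σ Nₕx̄ₕ) / (Σ Nₕ) = (301·4690.58 + 205·5389.46 + 77·7522.98 + 91·1068.82) / 674
= 3193235.96 / 674 = 4737.7388... → 4737.74.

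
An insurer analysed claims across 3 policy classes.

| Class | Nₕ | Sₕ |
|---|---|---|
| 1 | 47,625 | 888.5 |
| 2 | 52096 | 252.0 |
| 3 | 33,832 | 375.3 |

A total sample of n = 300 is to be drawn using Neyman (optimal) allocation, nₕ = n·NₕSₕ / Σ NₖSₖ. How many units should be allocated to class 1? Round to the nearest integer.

186

1: NₕSₕ = 47625·888.5 = 42314812.5
2: NₕSₕ = 52096·252.0 = 13128192
3: NₕSₕ = 33832·375.3 = 12697149.6
Σ NₕSₕ = 68140154.1.
n_1 = 300·42314812.5/68140154.1 = 186.299... → 186.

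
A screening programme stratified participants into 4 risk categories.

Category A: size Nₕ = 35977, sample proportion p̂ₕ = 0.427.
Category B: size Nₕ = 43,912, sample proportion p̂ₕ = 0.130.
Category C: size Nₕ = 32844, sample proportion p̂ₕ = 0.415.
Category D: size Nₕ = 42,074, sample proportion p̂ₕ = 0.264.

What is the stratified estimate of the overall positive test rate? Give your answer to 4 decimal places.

0.2959

N = 35977 + 43912 + 32844 + 42074 = 154807.
Overall proportion = Σ (Nₕ/N)·p̂ₕ.
Σ Nₕp̂ₕ = 15362.179 + 5708.56 + 13630.26 + 11107.536 = 45808.535.
45808.535 / 154807 = 0.295907... → 0.2959.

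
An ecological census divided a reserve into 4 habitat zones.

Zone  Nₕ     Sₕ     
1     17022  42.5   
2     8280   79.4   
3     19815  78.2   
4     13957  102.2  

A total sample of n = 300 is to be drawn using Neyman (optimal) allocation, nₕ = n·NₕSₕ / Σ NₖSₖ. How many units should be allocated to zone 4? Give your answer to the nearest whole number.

98

1: NₕSₕ = 17022·42.5 = 723435
2: NₕSₕ = 8280·79.4 = 657432
3: NₕSₕ = 19815·78.2 = 1549533
4: NₕSₕ = 13957·102.2 = 1426405.4
Σ NₕSₕ = 4356805.4.
n_4 = 300·1426405.4/4356805.4 = 98.219... → 98.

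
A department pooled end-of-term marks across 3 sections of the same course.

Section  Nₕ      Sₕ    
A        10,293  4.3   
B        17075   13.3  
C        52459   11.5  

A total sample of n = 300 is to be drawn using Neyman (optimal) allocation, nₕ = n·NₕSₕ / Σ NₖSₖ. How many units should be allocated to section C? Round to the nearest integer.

A: NₕSₕ = 10293·4.3 = 44259.9
B: NₕSₕ = 17075·13.3 = 227097.5
C: NₕSₕ = 52459·11.5 = 603278.5
Σ NₕSₕ = 874635.9.
n_C = 300·603278.5/874635.9 = 206.924... → 207.

207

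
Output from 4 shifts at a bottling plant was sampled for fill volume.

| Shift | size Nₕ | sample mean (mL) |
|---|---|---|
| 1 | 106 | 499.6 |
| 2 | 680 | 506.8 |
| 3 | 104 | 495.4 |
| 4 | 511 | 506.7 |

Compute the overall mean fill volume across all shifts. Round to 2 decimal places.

N = 106 + 680 + 104 + 511 = 1401.
Weight each subgroup mean by Nₕ/N and sum.
Σ Nₕx̄ₕ = 106·499.6 + 680·506.8 + 104·495.4 + 511·506.7 = 52957.6 + 344624 + 51521.6 + 258923.7 = 708026.9.
Divide by N: 708026.9 / 1401 = 505.3725... → 505.37.

505.37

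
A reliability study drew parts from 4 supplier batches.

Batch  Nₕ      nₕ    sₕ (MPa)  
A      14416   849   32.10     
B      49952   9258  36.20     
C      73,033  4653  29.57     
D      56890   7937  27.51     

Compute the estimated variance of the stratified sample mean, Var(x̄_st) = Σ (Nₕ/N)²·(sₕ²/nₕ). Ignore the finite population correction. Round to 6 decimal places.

N = 194291; Wₕ = Nₕ/N.
batch A: (14416/194291)²·32.10²/849 = 0.006681694
batch B: (49952/194291)²·36.20²/9258 = 0.009356219
batch C: (73033/194291)²·29.57²/4653 = 0.026552322
batch D: (56890/194291)²·27.51²/7937 = 0.008175067
Sum = 0.050765301 → 0.050765.

0.050765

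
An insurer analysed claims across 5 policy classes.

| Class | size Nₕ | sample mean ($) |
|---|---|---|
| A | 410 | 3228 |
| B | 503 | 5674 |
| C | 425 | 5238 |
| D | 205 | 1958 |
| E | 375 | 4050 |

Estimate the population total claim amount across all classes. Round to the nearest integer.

8323792

Population total = Σ Nₕ·x̄ₕ (each stratum's size times its mean).
410·3228 + 503·5674 + 425·5238 + 205·1958 + 375·4050 = 1323480 + 2854022 + 2226150 + 401390 + 1518750 = 8323792.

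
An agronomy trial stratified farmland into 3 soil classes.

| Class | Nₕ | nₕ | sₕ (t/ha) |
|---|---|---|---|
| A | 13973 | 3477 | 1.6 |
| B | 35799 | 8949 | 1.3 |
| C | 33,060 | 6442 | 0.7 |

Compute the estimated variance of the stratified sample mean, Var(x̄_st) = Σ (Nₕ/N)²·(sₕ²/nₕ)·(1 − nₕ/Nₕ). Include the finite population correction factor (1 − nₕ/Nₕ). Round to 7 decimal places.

0.0000520

N = 82832. Term for each stratum: Wₕ²sₕ²/nₕ·(1−nₕ/Nₕ).
Var(x̄_st) = 0.0000157381 + 0.0000264564 + 0.0000097557 = 0.0000519502 → 0.0000520.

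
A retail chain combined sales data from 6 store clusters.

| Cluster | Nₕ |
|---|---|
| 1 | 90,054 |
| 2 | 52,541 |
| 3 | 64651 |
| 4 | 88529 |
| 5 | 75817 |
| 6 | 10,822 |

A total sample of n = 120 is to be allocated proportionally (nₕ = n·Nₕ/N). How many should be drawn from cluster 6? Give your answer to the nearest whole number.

Share of cluster 6 = 10822/382414 = 0.02830.
Allocate 120 × 0.02830 = 3.396... → 3.

3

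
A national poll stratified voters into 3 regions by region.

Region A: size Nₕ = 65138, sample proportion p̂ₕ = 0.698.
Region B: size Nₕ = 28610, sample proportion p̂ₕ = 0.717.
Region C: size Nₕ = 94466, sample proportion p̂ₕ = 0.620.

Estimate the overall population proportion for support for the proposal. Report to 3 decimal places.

0.662

Wₕ = Nₕ/N with N = 188214: 0.3461, 0.1520, 0.5019.
p̂_st = 0.3461·0.698 + 0.1520·0.717 + 0.5019·0.620 ≈ 0.66174... → 0.662.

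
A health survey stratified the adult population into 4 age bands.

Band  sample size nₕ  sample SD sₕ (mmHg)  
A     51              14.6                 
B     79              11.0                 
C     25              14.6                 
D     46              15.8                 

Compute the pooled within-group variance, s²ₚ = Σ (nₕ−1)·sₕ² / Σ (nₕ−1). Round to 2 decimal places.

A: (51−1)·14.6² = 50·213.16 = 10658
B: (79−1)·11.0² = 78·121 = 9438
C: (25−1)·14.6² = 24·213.16 = 5115.84
D: (46−1)·15.8² = 45·249.64 = 11233.8
Numerator = 36445.64; denominator = Σ(nₕ−1) = 197.
s²ₚ = 36445.64/197 = 185.0032... → 185.00.

185.00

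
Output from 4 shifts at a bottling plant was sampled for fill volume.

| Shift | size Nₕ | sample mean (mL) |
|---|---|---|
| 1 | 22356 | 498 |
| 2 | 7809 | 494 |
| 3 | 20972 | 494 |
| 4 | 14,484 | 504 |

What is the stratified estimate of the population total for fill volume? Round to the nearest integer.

Estimate total by summing Nₕ·x̄ₕ over strata.
22356·498 + 7809·494 + 20972·494 + 14484·504 = 11133288 + 3857646 + 10360168 + 7299936 = 32651038.

32651038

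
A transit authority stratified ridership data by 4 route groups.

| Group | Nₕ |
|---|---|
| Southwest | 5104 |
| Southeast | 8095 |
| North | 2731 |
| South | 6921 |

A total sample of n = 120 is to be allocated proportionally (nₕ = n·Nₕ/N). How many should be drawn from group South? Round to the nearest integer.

N = 5104 + 8095 + 2731 + 6921 = 22851.
n_South = 120·6921/22851 = 36.345... → 36.

36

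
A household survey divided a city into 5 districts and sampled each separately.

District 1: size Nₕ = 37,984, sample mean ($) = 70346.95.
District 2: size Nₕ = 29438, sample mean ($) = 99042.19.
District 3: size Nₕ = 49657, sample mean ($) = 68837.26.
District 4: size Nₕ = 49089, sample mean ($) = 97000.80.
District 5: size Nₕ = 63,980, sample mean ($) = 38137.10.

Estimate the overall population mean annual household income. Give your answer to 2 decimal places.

70422.50

x̄_st = (Σ Nₕx̄ₕ) / (Σ Nₕ) = (37984·70346.95 + 29438·99042.19 + 49657·68837.26 + 49089·97000.80 + 63980·38137.10) / 230148
= 16207598287.04 / 230148 = 70422.5033... → 70422.50.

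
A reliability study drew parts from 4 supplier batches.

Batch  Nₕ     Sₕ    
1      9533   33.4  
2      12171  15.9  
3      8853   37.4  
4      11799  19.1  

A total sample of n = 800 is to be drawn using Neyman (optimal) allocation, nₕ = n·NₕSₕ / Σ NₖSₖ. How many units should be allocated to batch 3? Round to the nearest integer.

248

Σ NₕSₕ = 9533·33.4 + 12171·15.9 + 8853·37.4 + 11799·19.1 = 1068384.2.
Share for 3: 331102.2/1068384.2 = 0.30991.
n_3 = 800 × 0.30991 = 247.927... → 248.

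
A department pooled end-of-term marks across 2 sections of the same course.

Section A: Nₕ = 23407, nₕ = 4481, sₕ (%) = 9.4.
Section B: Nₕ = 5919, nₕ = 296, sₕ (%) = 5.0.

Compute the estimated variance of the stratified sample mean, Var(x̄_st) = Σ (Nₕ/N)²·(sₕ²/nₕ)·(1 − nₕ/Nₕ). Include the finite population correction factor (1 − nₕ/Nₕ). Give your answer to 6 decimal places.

N = 29326. Term for each stratum: Wₕ²sₕ²/nₕ·(1−nₕ/Nₕ).
Var(x̄_st) = 0.010157333 + 0.003268580 = 0.013425913 → 0.013426.

0.013426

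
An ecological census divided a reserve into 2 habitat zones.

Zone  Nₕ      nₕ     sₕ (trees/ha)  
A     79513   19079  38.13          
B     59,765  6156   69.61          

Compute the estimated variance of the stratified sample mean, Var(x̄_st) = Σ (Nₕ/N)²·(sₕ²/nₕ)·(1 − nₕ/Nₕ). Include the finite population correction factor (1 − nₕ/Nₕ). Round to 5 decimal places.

N = 139278. Term for each stratum: Wₕ²sₕ²/nₕ·(1−nₕ/Nₕ).
Var(x̄_st) = 0.01887698 + 0.13000625 = 0.14888323 → 0.14888.

0.14888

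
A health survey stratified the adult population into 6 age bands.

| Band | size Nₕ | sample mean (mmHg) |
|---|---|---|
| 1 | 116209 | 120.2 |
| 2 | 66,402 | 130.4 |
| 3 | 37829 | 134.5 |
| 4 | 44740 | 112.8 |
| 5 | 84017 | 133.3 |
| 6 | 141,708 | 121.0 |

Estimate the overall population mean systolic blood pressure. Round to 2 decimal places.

N = 490905; weights Wₕ = Nₕ/N = (0.2367, 0.1353, 0.0771, 0.0911, 0.1711, 0.2887).
x̄_st = Σ Wₕ·x̄ₕ = 0.2367·120.2 + 0.1353·130.4 + 0.0771·134.5 + 0.0911·112.8 + 0.1711·133.3 + 0.2887·121.0 ≈ 124.4802...
→ 124.48.

124.48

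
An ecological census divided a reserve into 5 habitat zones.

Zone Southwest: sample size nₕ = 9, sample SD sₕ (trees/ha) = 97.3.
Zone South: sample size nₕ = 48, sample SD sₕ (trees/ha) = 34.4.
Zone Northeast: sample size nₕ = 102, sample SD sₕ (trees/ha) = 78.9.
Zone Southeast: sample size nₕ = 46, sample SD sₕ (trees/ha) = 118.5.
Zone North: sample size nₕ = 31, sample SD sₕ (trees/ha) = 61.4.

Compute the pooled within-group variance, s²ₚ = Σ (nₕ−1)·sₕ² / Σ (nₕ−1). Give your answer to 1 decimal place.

6515.6

Southwest: (9−1)·97.3² = 8·9467.29 = 75738.32
South: (48−1)·34.4² = 47·1183.36 = 55617.92
Northeast: (102−1)·78.9² = 101·6225.21 = 628746.21
Southeast: (46−1)·118.5² = 45·14042.25 = 631901.25
North: (31−1)·61.4² = 30·3769.96 = 113098.8
Numerator = 1505102.5; denominator = Σ(nₕ−1) = 231.
s²ₚ = 1505102.5/231 = 6515.595... → 6515.6.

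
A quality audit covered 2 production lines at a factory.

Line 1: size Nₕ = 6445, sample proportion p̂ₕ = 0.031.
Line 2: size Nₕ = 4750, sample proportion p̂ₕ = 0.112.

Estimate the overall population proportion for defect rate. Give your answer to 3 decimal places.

0.065

Wₕ = Nₕ/N with N = 11195: 0.5757, 0.4243.
p̂_st = 0.5757·0.031 + 0.4243·0.112 ≈ 0.06537... → 0.065.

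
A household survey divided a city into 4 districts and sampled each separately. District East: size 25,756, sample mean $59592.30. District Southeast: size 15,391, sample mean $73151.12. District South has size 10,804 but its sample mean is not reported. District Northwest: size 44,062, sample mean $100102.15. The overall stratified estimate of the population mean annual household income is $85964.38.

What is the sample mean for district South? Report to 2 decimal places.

109428.81

N = 25756 + 15391 + 10804 + 44062 = 96013.
Overall total = μ·N = 85964.38·96013 = 8253698016.94.
Subtract the known strata: 25756·59592.30 + 15391·73151.12 + 44062·100102.15 = 7071429100.02.
Remaining total for district South: 8253698016.94 − 7071429100.02 = 1182268916.92.
Divide by its size: 1182268916.92 / 10804 = 109428.8150... → 109428.81.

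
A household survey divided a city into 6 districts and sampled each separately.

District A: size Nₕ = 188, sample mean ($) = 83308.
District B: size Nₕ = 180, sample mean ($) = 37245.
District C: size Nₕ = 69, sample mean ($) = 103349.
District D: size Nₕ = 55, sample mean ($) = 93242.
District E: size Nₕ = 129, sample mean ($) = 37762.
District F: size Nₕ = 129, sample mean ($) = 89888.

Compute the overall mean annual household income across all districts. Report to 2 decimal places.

N = 750; weights Wₕ = Nₕ/N = (0.2507, 0.2400, 0.0920, 0.0733, 0.1720, 0.1720).
x̄_st = Σ Wₕ·x̄ₕ = 0.2507·83308 + 0.2400·37245 + 0.0920·103349 + 0.0733·93242 + 0.1720·37762 + 0.1720·89888 ≈ 68122.9933...
→ 68122.99.

68122.99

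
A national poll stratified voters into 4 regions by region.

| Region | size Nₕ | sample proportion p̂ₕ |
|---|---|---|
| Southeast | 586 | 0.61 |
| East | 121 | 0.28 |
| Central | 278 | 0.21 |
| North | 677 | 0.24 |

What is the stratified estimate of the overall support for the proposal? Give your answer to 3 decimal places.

0.368

N = 586 + 121 + 278 + 677 = 1662.
Overall proportion = Σ (Nₕ/N)·p̂ₕ.
Σ Nₕp̂ₕ = 357.46 + 33.88 + 58.38 + 162.48 = 612.2.
612.2 / 1662 = 0.36835... → 0.368.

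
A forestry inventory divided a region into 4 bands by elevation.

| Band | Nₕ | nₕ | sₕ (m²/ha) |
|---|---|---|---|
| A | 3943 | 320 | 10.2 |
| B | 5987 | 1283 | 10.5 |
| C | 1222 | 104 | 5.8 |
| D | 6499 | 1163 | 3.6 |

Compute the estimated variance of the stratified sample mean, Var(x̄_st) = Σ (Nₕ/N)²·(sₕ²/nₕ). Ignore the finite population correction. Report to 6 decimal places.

0.029172

N = 17651. Term for each stratum: Wₕ²sₕ²/nₕ.
Var(x̄_st) = 0.016224275 + 0.009886255 + 0.001550338 + 0.001510705 = 0.029171573 → 0.029172.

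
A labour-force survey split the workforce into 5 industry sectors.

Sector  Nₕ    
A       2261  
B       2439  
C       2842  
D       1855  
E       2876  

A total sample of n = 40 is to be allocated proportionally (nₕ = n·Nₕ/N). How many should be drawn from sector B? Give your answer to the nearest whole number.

N = 2261 + 2439 + 2842 + 1855 + 2876 = 12273.
n_B = 40·2439/12273 = 7.949... → 8.

8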